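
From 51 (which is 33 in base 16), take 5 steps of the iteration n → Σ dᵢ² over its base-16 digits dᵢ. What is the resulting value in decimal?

29

51 = (3,3)_16 → 3² + 3² = 18
18 = (1,2)_16 → 1² + 2² = 5
5 = (5)_16 → 5² = 25
25 = (1,9)_16 → 1² + 9² = 82
82 = (5,2)_16 → 5² + 2² = 29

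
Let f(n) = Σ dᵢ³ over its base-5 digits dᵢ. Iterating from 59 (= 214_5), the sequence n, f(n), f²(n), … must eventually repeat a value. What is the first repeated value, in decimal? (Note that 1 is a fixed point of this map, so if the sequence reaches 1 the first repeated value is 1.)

59 = (2,1,4)_5 → 2³ + 1³ + 4³ = 73
73 = (2,4,3)_5 → 2³ + 4³ + 3³ = 99
99 = (3,4,4)_5 → 3³ + 4³ + 4³ = 155
155 = (1,1,1,0)_5 → 1³ + 1³ + 1³ + 0³ = 3
3 = (3)_5 → 3³ = 27
27 = (1,0,2)_5 → 1³ + 0³ + 2³ = 9
9 = (1,4)_5 → 1³ + 4³ = 65
65 = (2,3,0)_5 → 2³ + 3³ + 0³ = 35
35 = (1,2,0)_5 → 1³ + 2³ + 0³ = 9  — 9 already appeared earlier.

9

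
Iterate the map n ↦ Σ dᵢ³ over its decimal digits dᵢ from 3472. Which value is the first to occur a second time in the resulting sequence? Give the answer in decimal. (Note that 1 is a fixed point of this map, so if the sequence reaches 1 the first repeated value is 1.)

136

3472 → 3³ + 4³ + 7³ + 2³ = 27 + 64 + 343 + 8 = 442
442 → 4³ + 4³ + 2³ = 64 + 64 + 8 = 136
136 → 1³ + 3³ + 6³ = 1 + 27 + 216 = 244
244 → 2³ + 4³ + 4³ = 8 + 64 + 64 = 136  — 136 already appeared earlier.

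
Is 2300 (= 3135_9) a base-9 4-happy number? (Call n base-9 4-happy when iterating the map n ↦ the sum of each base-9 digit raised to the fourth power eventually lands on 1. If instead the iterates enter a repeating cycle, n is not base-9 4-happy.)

2300 = (3,1,3,5)_9 → 788
788 = (1,0,6,5)_9 → 1922
1922 = (2,5,6,5)_9 → 2562
2562 = (3,4,5,6)_9 → 2258
2258 = (3,0,7,8)_9 → 6578
6578 = (1,0,0,1,8)_9 → 4098
4098 = (5,5,5,3)_9 → 1956
1956 = (2,6,1,3)_9 → 1394
1394 = (1,8,1,8)_9 → 8194
8194 = (1,2,2,1,4)_9 → 290
290 = (3,5,2)_9 → 722
722 = (8,8,2)_9 → 8208
8208 = (1,2,2,3,0)_9 → 114
114 = (1,3,6)_9 → 1378
1378 = (1,8,0,1)_9 → 4098  — 4098 already seen; the sequence cycles without reaching 1.

not base-9 4-happy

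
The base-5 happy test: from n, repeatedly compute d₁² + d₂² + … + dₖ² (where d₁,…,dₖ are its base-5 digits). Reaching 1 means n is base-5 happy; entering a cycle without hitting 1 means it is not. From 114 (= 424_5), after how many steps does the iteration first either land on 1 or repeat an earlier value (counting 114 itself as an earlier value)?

114 = (4,2,4)_5 → 4² + 2² + 4² = 16 + 4 + 16 = 36
36 = (1,2,1)_5 → 1² + 2² + 1² = 1 + 4 + 1 = 6
6 = (1,1)_5 → 1² + 1² = 1 + 1 = 2
2 = (2)_5 → 2² = 4
4 = (4)_5 → 4² = 16
16 = (3,1)_5 → 3² + 1² = 9 + 1 = 10
10 = (2,0)_5 → 2² + 0² = 4 + 0 = 4  — 4 repeats.
That took 7 steps.

7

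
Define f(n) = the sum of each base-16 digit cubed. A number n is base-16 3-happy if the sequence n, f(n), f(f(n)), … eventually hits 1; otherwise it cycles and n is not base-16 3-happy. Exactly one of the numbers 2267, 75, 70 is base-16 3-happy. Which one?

70

2267: 2267 → 4040 → 5615 → 6245 → 854 → 368 → 344 → 638 → 3095 → 2072 → 1025 → 65 → 65  — repeats 65 (not base-16 3-happy)
75: 75 → 1395 → 495 → 6120 → 3600 → 2745 → 3060 → 4770 → 1017 → 4131 → 36 → 72 → 576 → 72  — repeats 72 (not base-16 3-happy)
70: 70 → 280 → 514 → 16 → 1  — reaches 1 (base-16 3-happy)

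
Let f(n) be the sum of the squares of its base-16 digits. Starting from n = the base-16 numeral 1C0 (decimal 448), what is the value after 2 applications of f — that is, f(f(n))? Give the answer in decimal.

448 = (1,12,0)_16 → 1² + 12² + 0² = 1 + 144 + 0 = 145
145 = (9,1)_16 → 9² + 1² = 81 + 1 = 82

82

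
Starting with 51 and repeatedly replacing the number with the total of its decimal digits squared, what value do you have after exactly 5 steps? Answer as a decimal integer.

58

51 → 26
26 → 40
40 → 16
16 → 37
37 → 58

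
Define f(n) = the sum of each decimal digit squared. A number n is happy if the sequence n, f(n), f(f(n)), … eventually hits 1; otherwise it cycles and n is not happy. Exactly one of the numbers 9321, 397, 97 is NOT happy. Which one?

9321: 9321 → 95 → 106 → 37 → 58 → 89 → 145 → 42 → 20 → 4 → 16 → 37  — repeats 37 (not happy)
397: 397 → 139 → 91 → 82 → 68 → 100 → 1  — reaches 1 (happy)
97: 97 → 130 → 10 → 1  — reaches 1 (happy)

9321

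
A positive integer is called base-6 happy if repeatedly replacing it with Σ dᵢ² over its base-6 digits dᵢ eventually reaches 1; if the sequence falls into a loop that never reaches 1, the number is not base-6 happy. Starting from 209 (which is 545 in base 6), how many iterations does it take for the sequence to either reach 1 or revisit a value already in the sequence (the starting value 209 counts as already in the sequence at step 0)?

209 = (5,4,5)_6 → 5² + 4² + 5² = 66
66 = (1,5,0)_6 → 1² + 5² + 0² = 26
26 = (4,2)_6 → 4² + 2² = 20
20 = (3,2)_6 → 3² + 2² = 13
13 = (2,1)_6 → 2² + 1² = 5
5 = (5)_6 → 5² = 25
25 = (4,1)_6 → 4² + 1² = 17
17 = (2,5)_6 → 2² + 5² = 29
29 = (4,5)_6 → 4² + 5² = 41
41 = (1,0,5)_6 → 1² + 0² + 5² = 26  — 26 repeats.
That took 10 steps.

10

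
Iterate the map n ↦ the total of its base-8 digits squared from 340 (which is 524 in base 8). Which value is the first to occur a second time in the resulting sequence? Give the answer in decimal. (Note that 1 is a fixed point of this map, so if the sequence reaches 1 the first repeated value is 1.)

25

340 = (5,2,4)_8 → 5² + 2² + 4² = 25 + 4 + 16 = 45
45 = (5,5)_8 → 5² + 5² = 25 + 25 = 50
50 = (6,2)_8 → 6² + 2² = 36 + 4 = 40
40 = (5,0)_8 → 5² + 0² = 25 + 0 = 25
25 = (3,1)_8 → 3² + 1² = 9 + 1 = 10
10 = (1,2)_8 → 1² + 2² = 1 + 4 = 5
5 = (5)_8 → 5² = 25  — 25 already appeared earlier.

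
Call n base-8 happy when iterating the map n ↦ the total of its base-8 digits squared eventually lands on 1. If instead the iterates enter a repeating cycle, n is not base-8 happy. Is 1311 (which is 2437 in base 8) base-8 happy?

1311 = (2,4,3,7)_8 → 2² + 4² + 3² + 7² = 4 + 16 + 9 + 49 = 78
78 = (1,1,6)_8 → 1² + 1² + 6² = 1 + 1 + 36 = 38
38 = (4,6)_8 → 4² + 6² = 16 + 36 = 52
52 = (6,4)_8 → 6² + 4² = 36 + 16 = 52  — 52 already seen; the sequence cycles without reaching 1.

not base-8 happy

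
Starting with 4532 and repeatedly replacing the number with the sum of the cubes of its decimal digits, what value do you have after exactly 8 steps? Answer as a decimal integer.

4532 → 4³ + 5³ + 3³ + 2³ = 224
224 → 2³ + 2³ + 4³ = 80
80 → 8³ + 0³ = 512
512 → 5³ + 1³ + 2³ = 134
134 → 1³ + 3³ + 4³ = 92
92 → 9³ + 2³ = 737
737 → 7³ + 3³ + 7³ = 713
713 → 7³ + 1³ + 3³ = 371

371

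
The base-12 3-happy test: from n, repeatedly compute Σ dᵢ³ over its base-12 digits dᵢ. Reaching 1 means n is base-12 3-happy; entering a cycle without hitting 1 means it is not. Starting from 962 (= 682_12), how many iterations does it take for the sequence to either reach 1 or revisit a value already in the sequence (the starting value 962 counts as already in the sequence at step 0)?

962 = (6,8,2)_12 → 6³ + 8³ + 2³ = 216 + 512 + 8 = 736
736 = (5,1,4)_12 → 5³ + 1³ + 4³ = 125 + 1 + 64 = 190
190 = (1,3,10)_12 → 1³ + 3³ + 10³ = 1 + 27 + 1000 = 1028
1028 = (7,1,8)_12 → 7³ + 1³ + 8³ = 343 + 1 + 512 = 856
856 = (5,11,4)_12 → 5³ + 11³ + 4³ = 125 + 1331 + 64 = 1520
1520 = (10,6,8)_12 → 10³ + 6³ + 8³ = 1000 + 216 + 512 = 1728
1728 = (1,0,0,0)_12 → 1³ + 0³ + 0³ + 0³ = 1 + 0 + 0 + 0 = 1  — reached 1.
That took 7 steps.

7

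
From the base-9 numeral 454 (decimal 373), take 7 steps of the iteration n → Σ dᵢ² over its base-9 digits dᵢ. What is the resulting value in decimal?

373 = (4,5,4)_9 → 4² + 5² + 4² = 57
57 = (6,3)_9 → 6² + 3² = 45
45 = (5,0)_9 → 5² + 0² = 25
25 = (2,7)_9 → 2² + 7² = 53
53 = (5,8)_9 → 5² + 8² = 89
89 = (1,0,8)_9 → 1² + 0² + 8² = 65
65 = (7,2)_9 → 7² + 2² = 53

53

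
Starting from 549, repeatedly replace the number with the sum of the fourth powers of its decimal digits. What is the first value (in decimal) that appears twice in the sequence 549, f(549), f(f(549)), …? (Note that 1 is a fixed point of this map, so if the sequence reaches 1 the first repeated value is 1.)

549 → 5⁴ + 4⁴ + 9⁴ = 7442
7442 → 7⁴ + 4⁴ + 4⁴ + 2⁴ = 2929
2929 → 2⁴ + 9⁴ + 2⁴ + 9⁴ = 13154
13154 → 1⁴ + 3⁴ + 1⁴ + 5⁴ + 4⁴ = 964
964 → 9⁴ + 6⁴ + 4⁴ = 8113
8113 → 8⁴ + 1⁴ + 1⁴ + 3⁴ = 4179
4179 → 4⁴ + 1⁴ + 7⁴ + 9⁴ = 9219
9219 → 9⁴ + 2⁴ + 1⁴ + 9⁴ = 13139
13139 → 1⁴ + 3⁴ + 1⁴ + 3⁴ + 9⁴ = 6725
6725 → 6⁴ + 7⁴ + 2⁴ + 5⁴ = 4338
4338 → 4⁴ + 3⁴ + 3⁴ + 8⁴ = 4514
4514 → 4⁴ + 5⁴ + 1⁴ + 4⁴ = 1138
1138 → 1⁴ + 1⁴ + 3⁴ + 8⁴ = 4179  — 4179 already appeared earlier.

4179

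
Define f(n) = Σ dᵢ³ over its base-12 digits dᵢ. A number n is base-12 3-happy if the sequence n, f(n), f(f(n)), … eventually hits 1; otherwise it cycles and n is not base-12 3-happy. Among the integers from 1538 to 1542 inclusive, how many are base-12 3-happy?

4

1538: 1538 → 1520 → 1728 → 1  (reaches 1)
1539: 1539 → 1539  (repeats 1539)
1540: 1540 → 1576 → 2395 → 751 → 476 → 566 → 1366 → 1854 → 1217 → 762 → 368 → 736 → 190 → 1028 → 856 → 1520 → 1728 → 1  (reaches 1)
1541: 1541 → 1637 → 1520 → 1728 → 1  (reaches 1)
1542: 1542 → 1728 → 1  (reaches 1)
base-12 3-happy: 1538, 1540, 1541, 1542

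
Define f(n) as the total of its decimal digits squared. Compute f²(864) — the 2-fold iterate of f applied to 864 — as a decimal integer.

864 → 8² + 6² + 4² = 116
116 → 1² + 1² + 6² = 38

38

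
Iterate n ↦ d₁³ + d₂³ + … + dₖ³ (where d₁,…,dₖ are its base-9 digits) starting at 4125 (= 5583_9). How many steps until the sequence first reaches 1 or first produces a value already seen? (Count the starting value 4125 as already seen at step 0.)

7

4125 = (5,5,8,3)_9 → 789
789 = (1,0,6,6)_9 → 433
433 = (5,3,1)_9 → 153
153 = (1,8,0)_9 → 513
513 = (6,3,0)_9 → 243
243 = (3,0,0)_9 → 27
27 = (3,0)_9 → 27  — 27 repeats.
That took 7 steps.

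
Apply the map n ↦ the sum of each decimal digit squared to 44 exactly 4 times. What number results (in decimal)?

44 → 32
32 → 13
13 → 10
10 → 1

1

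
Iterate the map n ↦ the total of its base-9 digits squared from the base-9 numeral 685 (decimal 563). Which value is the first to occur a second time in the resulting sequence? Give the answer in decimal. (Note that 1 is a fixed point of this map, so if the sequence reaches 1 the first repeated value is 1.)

1

563 = (6,8,5)_9 → 6² + 8² + 5² = 36 + 64 + 25 = 125
125 = (1,4,8)_9 → 1² + 4² + 8² = 1 + 16 + 64 = 81
81 = (1,0,0)_9 → 1² + 0² + 0² = 1 + 0 + 0 = 1  — reached the fixed point 1.
1 → 1, so 1 is the first repeated value.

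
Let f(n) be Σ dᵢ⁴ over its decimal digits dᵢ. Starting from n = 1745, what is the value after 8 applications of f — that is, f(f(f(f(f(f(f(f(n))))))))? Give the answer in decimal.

1745 → 1⁴ + 7⁴ + 4⁴ + 5⁴ = 1 + 2401 + 256 + 625 = 3283
3283 → 3⁴ + 2⁴ + 8⁴ + 3⁴ = 81 + 16 + 4096 + 81 = 4274
4274 → 4⁴ + 2⁴ + 7⁴ + 4⁴ = 256 + 16 + 2401 + 256 = 2929
2929 → 2⁴ + 9⁴ + 2⁴ + 9⁴ = 16 + 6561 + 16 + 6561 = 13154
13154 → 1⁴ + 3⁴ + 1⁴ + 5⁴ + 4⁴ = 1 + 81 + 1 + 625 + 256 = 964
964 → 9⁴ + 6⁴ + 4⁴ = 6561 + 1296 + 256 = 8113
8113 → 8⁴ + 1⁴ + 1⁴ + 3⁴ = 4096 + 1 + 1 + 81 = 4179
4179 → 4⁴ + 1⁴ + 7⁴ + 9⁴ = 256 + 1 + 2401 + 6561 = 9219

9219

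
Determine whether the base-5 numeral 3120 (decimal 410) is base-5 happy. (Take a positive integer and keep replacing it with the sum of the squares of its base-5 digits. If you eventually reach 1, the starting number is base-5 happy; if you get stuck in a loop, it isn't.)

not base-5 happy

410 = (3,1,2,0)_5 → 3² + 1² + 2² + 0² = 9 + 1 + 4 + 0 = 14
14 = (2,4)_5 → 2² + 4² = 4 + 16 = 20
20 = (4,0)_5 → 4² + 0² = 16 + 0 = 16
16 = (3,1)_5 → 3² + 1² = 9 + 1 = 10
10 = (2,0)_5 → 2² + 0² = 4 + 0 = 4
4 = (4)_5 → 4² = 16  — 16 already seen; the sequence cycles without reaching 1.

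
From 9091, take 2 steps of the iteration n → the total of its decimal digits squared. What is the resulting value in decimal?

9091 → 9² + 0² + 9² + 1² = 163
163 → 1² + 6² + 3² = 46

46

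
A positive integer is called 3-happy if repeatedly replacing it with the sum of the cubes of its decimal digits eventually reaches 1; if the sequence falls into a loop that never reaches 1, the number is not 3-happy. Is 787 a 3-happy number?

787 → 7³ + 8³ + 7³ = 1198
1198 → 1³ + 1³ + 9³ + 8³ = 1243
1243 → 1³ + 2³ + 4³ + 3³ = 100
100 → 1³ + 0³ + 0³ = 1  — reached 1.

3-happy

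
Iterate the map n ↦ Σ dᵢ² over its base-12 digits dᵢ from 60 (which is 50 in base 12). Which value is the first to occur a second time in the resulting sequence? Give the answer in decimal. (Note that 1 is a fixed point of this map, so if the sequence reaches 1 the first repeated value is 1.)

25

60 = (5,0)_12 → 5² + 0² = 25
25 = (2,1)_12 → 2² + 1² = 5
5 = (5)_12 → 5² = 25  — 25 already appeared earlier.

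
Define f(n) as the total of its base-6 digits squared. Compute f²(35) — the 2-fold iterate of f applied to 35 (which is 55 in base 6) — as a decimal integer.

35 = (5,5)_6 → 5² + 5² = 25 + 25 = 50
50 = (1,2,2)_6 → 1² + 2² + 2² = 1 + 4 + 4 = 9

9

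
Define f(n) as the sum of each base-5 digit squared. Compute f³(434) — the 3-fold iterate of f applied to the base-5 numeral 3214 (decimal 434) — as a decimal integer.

4

434 = (3,2,1,4)_5 → 3² + 2² + 1² + 4² = 30
30 = (1,1,0)_5 → 1² + 1² + 0² = 2
2 = (2)_5 → 2² = 4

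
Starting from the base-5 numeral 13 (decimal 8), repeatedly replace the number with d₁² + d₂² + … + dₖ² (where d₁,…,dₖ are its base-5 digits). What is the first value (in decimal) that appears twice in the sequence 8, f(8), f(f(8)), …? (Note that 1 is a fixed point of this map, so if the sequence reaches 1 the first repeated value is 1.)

10

8 = (1,3)_5 → 1² + 3² = 10
10 = (2,0)_5 → 2² + 0² = 4
4 = (4)_5 → 4² = 16
16 = (3,1)_5 → 3² + 1² = 10  — 10 already appeared earlier.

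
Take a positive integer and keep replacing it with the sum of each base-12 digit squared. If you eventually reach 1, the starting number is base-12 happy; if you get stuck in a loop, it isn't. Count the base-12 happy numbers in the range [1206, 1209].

1

1206: 1206 → 116 → 145 → 2 → 4 → 16 → 17 → 26 → 8 → 64 → 41 → 34 → 104 → 128 → 164 → 66 → 61 → 26  (repeats 26)
1207: 1207 → 129 → 181 → 11 → 121 → 101 → 89 → 74 → 40 → 25 → 5 → 25  (repeats 25)
1208: 1208 → 144 → 1  (reaches 1)
1209: 1209 → 161 → 27 → 13 → 2 → 4 → 16 → 17 → 26 → 8 → 64 → 41 → 34 → 104 → 128 → 164 → 66 → 61 → 26  (repeats 26)
base-12 happy: 1208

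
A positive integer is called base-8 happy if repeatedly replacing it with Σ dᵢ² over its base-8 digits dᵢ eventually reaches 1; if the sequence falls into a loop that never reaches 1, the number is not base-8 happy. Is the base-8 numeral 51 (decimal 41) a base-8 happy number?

41 = (5,1)_8 → 5² + 1² = 25 + 1 = 26
26 = (3,2)_8 → 3² + 2² = 9 + 4 = 13
13 = (1,5)_8 → 1² + 5² = 1 + 25 = 26  — 26 already seen; the sequence cycles without reaching 1.

not base-8 happy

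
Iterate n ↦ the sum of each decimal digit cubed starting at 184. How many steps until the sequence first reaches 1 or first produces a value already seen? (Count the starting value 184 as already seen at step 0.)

7

184 → 1³ + 8³ + 4³ = 577
577 → 5³ + 7³ + 7³ = 811
811 → 8³ + 1³ + 1³ = 514
514 → 5³ + 1³ + 4³ = 190
190 → 1³ + 9³ + 0³ = 730
730 → 7³ + 3³ + 0³ = 370
370 → 3³ + 7³ + 0³ = 370  — 370 repeats.
That took 7 steps.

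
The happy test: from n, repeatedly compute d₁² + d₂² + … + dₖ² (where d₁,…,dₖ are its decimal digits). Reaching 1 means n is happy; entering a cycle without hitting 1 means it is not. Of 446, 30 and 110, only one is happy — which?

446: 446 → 68 → 100 → 1  — reaches 1 (happy)
30: 30 → 9 → 81 → 65 → 61 → 37 → 58 → 89 → 145 → 42 → 20 → 4 → 16 → 37  — repeats 37 (not happy)
110: 110 → 2 → 4 → 16 → 37 → 58 → 89 → 145 → 42 → 20 → 4  — repeats 4 (not happy)

446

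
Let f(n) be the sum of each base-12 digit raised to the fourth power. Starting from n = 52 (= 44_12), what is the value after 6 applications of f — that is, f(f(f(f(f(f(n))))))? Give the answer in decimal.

52 = (4,4)_12 → 4⁴ + 4⁴ = 256 + 256 = 512
512 = (3,6,8)_12 → 3⁴ + 6⁴ + 8⁴ = 81 + 1296 + 4096 = 5473
5473 = (3,2,0,1)_12 → 3⁴ + 2⁴ + 0⁴ + 1⁴ = 81 + 16 + 0 + 1 = 98
98 = (8,2)_12 → 8⁴ + 2⁴ = 4096 + 16 = 4112
4112 = (2,4,6,8)_12 → 2⁴ + 4⁴ + 6⁴ + 8⁴ = 16 + 256 + 1296 + 4096 = 5664
5664 = (3,3,4,0)_12 → 3⁴ + 3⁴ + 4⁴ + 0⁴ = 81 + 81 + 256 + 0 = 418

418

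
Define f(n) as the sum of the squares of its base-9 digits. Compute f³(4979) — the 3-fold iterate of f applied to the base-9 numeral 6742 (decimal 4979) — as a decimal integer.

41

4979 = (6,7,4,2)_9 → 6² + 7² + 4² + 2² = 105
105 = (1,2,6)_9 → 1² + 2² + 6² = 41
41 = (4,5)_9 → 4² + 5² = 41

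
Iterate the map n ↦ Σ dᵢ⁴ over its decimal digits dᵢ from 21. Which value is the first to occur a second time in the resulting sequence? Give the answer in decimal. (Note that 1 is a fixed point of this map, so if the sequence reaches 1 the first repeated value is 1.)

21 → 2⁴ + 1⁴ = 17
17 → 1⁴ + 7⁴ = 2402
2402 → 2⁴ + 4⁴ + 0⁴ + 2⁴ = 288
288 → 2⁴ + 8⁴ + 8⁴ = 8208
8208 → 8⁴ + 2⁴ + 0⁴ + 8⁴ = 8208  — 8208 already appeared earlier.

8208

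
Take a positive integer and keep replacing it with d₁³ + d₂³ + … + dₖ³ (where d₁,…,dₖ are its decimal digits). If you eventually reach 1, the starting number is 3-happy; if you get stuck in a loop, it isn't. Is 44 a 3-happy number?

not 3-happy

44 → 4³ + 4³ = 64 + 64 = 128
128 → 1³ + 2³ + 8³ = 1 + 8 + 512 = 521
521 → 5³ + 2³ + 1³ = 125 + 8 + 1 = 134
134 → 1³ + 3³ + 4³ = 1 + 27 + 64 = 92
92 → 9³ + 2³ = 729 + 8 = 737
737 → 7³ + 3³ + 7³ = 343 + 27 + 343 = 713
713 → 7³ + 1³ + 3³ = 343 + 1 + 27 = 371
371 → 3³ + 7³ + 1³ = 27 + 343 + 1 = 371  — 371 already seen; the sequence cycles without reaching 1.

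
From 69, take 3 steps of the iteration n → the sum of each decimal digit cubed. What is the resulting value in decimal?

69 → 6³ + 9³ = 945
945 → 9³ + 4³ + 5³ = 918
918 → 9³ + 1³ + 8³ = 1242

1242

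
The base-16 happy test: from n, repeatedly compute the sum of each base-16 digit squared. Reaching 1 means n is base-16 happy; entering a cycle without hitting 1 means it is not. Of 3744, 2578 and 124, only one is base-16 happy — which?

3744: 3744 → 296 → 69 → 41 → 85 → 50 → 13 → 169 → 181 → 146 → 85  — repeats 85 (not base-16 happy)
2578: 2578 → 105 → 117 → 74 → 116 → 65 → 17 → 2 → 4 → 16 → 1  — reaches 1 (base-16 happy)
124: 124 → 193 → 145 → 82 → 29 → 170 → 200 → 208 → 169 → 181 → 146 → 85 → 50 → 13 → 169  — repeats 169 (not base-16 happy)

2578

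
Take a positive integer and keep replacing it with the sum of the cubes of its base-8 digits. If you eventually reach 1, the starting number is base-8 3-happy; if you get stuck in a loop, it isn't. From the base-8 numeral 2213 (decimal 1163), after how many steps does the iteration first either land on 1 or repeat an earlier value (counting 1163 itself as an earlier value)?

8

1163 = (2,2,1,3)_8 → 2³ + 2³ + 1³ + 3³ = 44
44 = (5,4)_8 → 5³ + 4³ = 189
189 = (2,7,5)_8 → 2³ + 7³ + 5³ = 476
476 = (7,3,4)_8 → 7³ + 3³ + 4³ = 434
434 = (6,6,2)_8 → 6³ + 6³ + 2³ = 440
440 = (6,7,0)_8 → 6³ + 7³ + 0³ = 559
559 = (1,0,5,7)_8 → 1³ + 0³ + 5³ + 7³ = 469
469 = (7,2,5)_8 → 7³ + 2³ + 5³ = 476  — 476 repeats.
That took 8 steps.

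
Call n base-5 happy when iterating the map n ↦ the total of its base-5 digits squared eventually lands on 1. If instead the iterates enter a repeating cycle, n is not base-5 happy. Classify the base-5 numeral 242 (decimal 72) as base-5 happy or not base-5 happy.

72 = (2,4,2)_5 → 2² + 4² + 2² = 4 + 16 + 4 = 24
24 = (4,4)_5 → 4² + 4² = 16 + 16 = 32
32 = (1,1,2)_5 → 1² + 1² + 2² = 1 + 1 + 4 = 6
6 = (1,1)_5 → 1² + 1² = 1 + 1 = 2
2 = (2)_5 → 2² = 4
4 = (4)_5 → 4² = 16
16 = (3,1)_5 → 3² + 1² = 9 + 1 = 10
10 = (2,0)_5 → 2² + 0² = 4 + 0 = 4  — 4 already seen; the sequence cycles without reaching 1.

not base-5 happy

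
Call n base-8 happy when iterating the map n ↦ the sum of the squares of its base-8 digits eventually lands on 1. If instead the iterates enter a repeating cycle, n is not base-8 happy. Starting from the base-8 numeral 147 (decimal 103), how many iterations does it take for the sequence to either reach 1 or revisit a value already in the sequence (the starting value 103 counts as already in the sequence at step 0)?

5

103 = (1,4,7)_8 → 66
66 = (1,0,2)_8 → 5
5 = (5)_8 → 25
25 = (3,1)_8 → 10
10 = (1,2)_8 → 5  — 5 repeats.
That took 5 steps.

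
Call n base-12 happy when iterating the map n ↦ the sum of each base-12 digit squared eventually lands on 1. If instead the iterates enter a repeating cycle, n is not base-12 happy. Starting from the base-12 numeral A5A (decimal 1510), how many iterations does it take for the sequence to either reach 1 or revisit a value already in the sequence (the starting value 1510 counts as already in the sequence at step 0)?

1510 = (10,5,10)_12 → 225
225 = (1,6,9)_12 → 118
118 = (9,10)_12 → 181
181 = (1,3,1)_12 → 11
11 = (11)_12 → 121
121 = (10,1)_12 → 101
101 = (8,5)_12 → 89
89 = (7,5)_12 → 74
74 = (6,2)_12 → 40
40 = (3,4)_12 → 25
25 = (2,1)_12 → 5
5 = (5)_12 → 25  — 25 repeats.
That took 12 steps.

12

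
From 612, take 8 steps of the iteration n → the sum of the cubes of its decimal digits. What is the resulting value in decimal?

612 → 6³ + 1³ + 2³ = 225
225 → 2³ + 2³ + 5³ = 141
141 → 1³ + 4³ + 1³ = 66
66 → 6³ + 6³ = 432
432 → 4³ + 3³ + 2³ = 99
99 → 9³ + 9³ = 1458
1458 → 1³ + 4³ + 5³ + 8³ = 702
702 → 7³ + 0³ + 2³ = 351

351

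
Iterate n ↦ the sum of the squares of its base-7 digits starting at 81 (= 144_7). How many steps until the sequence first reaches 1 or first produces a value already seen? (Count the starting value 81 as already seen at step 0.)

81 = (1,4,4)_7 → 1² + 4² + 4² = 33
33 = (4,5)_7 → 4² + 5² = 41
41 = (5,6)_7 → 5² + 6² = 61
61 = (1,1,5)_7 → 1² + 1² + 5² = 27
27 = (3,6)_7 → 3² + 6² = 45
45 = (6,3)_7 → 6² + 3² = 45  — 45 repeats.
That took 6 steps.

6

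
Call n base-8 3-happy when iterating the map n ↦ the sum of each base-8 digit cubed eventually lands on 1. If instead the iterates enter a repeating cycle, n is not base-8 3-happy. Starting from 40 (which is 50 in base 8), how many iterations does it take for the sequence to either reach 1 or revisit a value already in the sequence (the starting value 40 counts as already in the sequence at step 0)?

40 = (5,0)_8 → 5³ + 0³ = 125 + 0 = 125
125 = (1,7,5)_8 → 1³ + 7³ + 5³ = 1 + 343 + 125 = 469
469 = (7,2,5)_8 → 7³ + 2³ + 5³ = 343 + 8 + 125 = 476
476 = (7,3,4)_8 → 7³ + 3³ + 4³ = 343 + 27 + 64 = 434
434 = (6,6,2)_8 → 6³ + 6³ + 2³ = 216 + 216 + 8 = 440
440 = (6,7,0)_8 → 6³ + 7³ + 0³ = 216 + 343 + 0 = 559
559 = (1,0,5,7)_8 → 1³ + 0³ + 5³ + 7³ = 1 + 0 + 125 + 343 = 469  — 469 repeats.
That took 7 steps.

7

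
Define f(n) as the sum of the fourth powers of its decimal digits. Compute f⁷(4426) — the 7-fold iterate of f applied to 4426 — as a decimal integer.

7444

4426 → 4⁴ + 4⁴ + 2⁴ + 6⁴ = 1824
1824 → 1⁴ + 8⁴ + 2⁴ + 4⁴ = 4369
4369 → 4⁴ + 3⁴ + 6⁴ + 9⁴ = 8194
8194 → 8⁴ + 1⁴ + 9⁴ + 4⁴ = 10914
10914 → 1⁴ + 0⁴ + 9⁴ + 1⁴ + 4⁴ = 6819
6819 → 6⁴ + 8⁴ + 1⁴ + 9⁴ = 11954
11954 → 1⁴ + 1⁴ + 9⁴ + 5⁴ + 4⁴ = 7444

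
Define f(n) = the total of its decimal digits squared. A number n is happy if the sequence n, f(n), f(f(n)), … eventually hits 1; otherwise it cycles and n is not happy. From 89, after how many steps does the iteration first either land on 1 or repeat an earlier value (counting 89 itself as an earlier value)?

8

89 → 8² + 9² = 64 + 81 = 145
145 → 1² + 4² + 5² = 1 + 16 + 25 = 42
42 → 4² + 2² = 16 + 4 = 20
20 → 2² + 0² = 4 + 0 = 4
4 → 4² = 16
16 → 1² + 6² = 1 + 36 = 37
37 → 3² + 7² = 9 + 49 = 58
58 → 5² + 8² = 25 + 64 = 89  — 89 repeats.
That took 8 steps.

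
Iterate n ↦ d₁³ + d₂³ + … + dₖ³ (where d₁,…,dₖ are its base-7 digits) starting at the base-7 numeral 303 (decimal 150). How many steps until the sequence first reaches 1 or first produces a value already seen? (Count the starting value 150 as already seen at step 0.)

5

150 = (3,0,3)_7 → 3³ + 0³ + 3³ = 54
54 = (1,0,5)_7 → 1³ + 0³ + 5³ = 126
126 = (2,4,0)_7 → 2³ + 4³ + 0³ = 72
72 = (1,3,2)_7 → 1³ + 3³ + 2³ = 36
36 = (5,1)_7 → 5³ + 1³ = 126  — 126 repeats.
That took 5 steps.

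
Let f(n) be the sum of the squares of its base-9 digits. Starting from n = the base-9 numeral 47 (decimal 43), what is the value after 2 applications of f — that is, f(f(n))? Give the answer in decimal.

43 = (4,7)_9 → 4² + 7² = 16 + 49 = 65
65 = (7,2)_9 → 7² + 2² = 49 + 4 = 53

53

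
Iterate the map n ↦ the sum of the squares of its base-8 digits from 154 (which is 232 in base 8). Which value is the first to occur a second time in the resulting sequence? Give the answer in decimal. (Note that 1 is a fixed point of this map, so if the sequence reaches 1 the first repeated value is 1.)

154 = (2,3,2)_8 → 2² + 3² + 2² = 17
17 = (2,1)_8 → 2² + 1² = 5
5 = (5)_8 → 5² = 25
25 = (3,1)_8 → 3² + 1² = 10
10 = (1,2)_8 → 1² + 2² = 5  — 5 already appeared earlier.

5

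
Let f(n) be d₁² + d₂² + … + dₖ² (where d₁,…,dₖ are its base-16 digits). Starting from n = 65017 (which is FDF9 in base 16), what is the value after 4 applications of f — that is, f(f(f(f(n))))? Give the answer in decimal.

65017 = (15,13,15,9)_16 → 700
700 = (2,11,12)_16 → 269
269 = (1,0,13)_16 → 170
170 = (10,10)_16 → 200

200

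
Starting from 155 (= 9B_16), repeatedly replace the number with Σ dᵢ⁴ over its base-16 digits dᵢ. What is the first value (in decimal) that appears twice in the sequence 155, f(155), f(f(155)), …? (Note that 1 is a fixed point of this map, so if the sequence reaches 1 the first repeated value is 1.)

155 = (9,11)_16 → 9⁴ + 11⁴ = 6561 + 14641 = 21202
21202 = (5,2,13,2)_16 → 5⁴ + 2⁴ + 13⁴ + 2⁴ = 625 + 16 + 28561 + 16 = 29218
29218 = (7,2,2,2)_16 → 7⁴ + 2⁴ + 2⁴ + 2⁴ = 2401 + 16 + 16 + 16 = 2449
2449 = (9,9,1)_16 → 9⁴ + 9⁴ + 1⁴ = 6561 + 6561 + 1 = 13123
13123 = (3,3,4,3)_16 → 3⁴ + 3⁴ + 4⁴ + 3⁴ = 81 + 81 + 256 + 81 = 499
499 = (1,15,3)_16 → 1⁴ + 15⁴ + 3⁴ = 1 + 50625 + 81 = 50707
50707 = (12,6,1,3)_16 → 12⁴ + 6⁴ + 1⁴ + 3⁴ = 20736 + 1296 + 1 + 81 = 22114
22114 = (5,6,6,2)_16 → 5⁴ + 6⁴ + 6⁴ + 2⁴ = 625 + 1296 + 1296 + 16 = 3233
3233 = (12,10,1)_16 → 12⁴ + 10⁴ + 1⁴ = 20736 + 10000 + 1 = 30737
30737 = (7,8,1,1)_16 → 7⁴ + 8⁴ + 1⁴ + 1⁴ = 2401 + 4096 + 1 + 1 = 6499
6499 = (1,9,6,3)_16 → 1⁴ + 9⁴ + 6⁴ + 3⁴ = 1 + 6561 + 1296 + 81 = 7939
7939 = (1,15,0,3)_16 → 1⁴ + 15⁴ + 0⁴ + 3⁴ = 1 + 50625 + 0 + 81 = 50707  — 50707 already appeared earlier.

50707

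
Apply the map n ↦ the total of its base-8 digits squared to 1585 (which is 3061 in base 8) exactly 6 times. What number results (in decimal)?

1585 = (3,0,6,1)_8 → 3² + 0² + 6² + 1² = 9 + 0 + 36 + 1 = 46
46 = (5,6)_8 → 5² + 6² = 25 + 36 = 61
61 = (7,5)_8 → 7² + 5² = 49 + 25 = 74
74 = (1,1,2)_8 → 1² + 1² + 2² = 1 + 1 + 4 = 6
6 = (6)_8 → 6² = 36
36 = (4,4)_8 → 4² + 4² = 16 + 16 = 32

32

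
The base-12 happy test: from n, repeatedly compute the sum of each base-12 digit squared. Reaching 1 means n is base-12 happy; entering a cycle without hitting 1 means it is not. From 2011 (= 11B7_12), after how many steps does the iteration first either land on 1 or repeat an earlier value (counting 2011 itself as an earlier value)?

9

2011 = (1,1,11,7)_12 → 1² + 1² + 11² + 7² = 172
172 = (1,2,4)_12 → 1² + 2² + 4² = 21
21 = (1,9)_12 → 1² + 9² = 82
82 = (6,10)_12 → 6² + 10² = 136
136 = (11,4)_12 → 11² + 4² = 137
137 = (11,5)_12 → 11² + 5² = 146
146 = (1,0,2)_12 → 1² + 0² + 2² = 5
5 = (5)_12 → 5² = 25
25 = (2,1)_12 → 2² + 1² = 5  — 5 repeats.
That took 9 steps.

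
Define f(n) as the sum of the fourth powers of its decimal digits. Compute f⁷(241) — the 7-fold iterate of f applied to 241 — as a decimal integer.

4514

241 → 2⁴ + 4⁴ + 1⁴ = 16 + 256 + 1 = 273
273 → 2⁴ + 7⁴ + 3⁴ = 16 + 2401 + 81 = 2498
2498 → 2⁴ + 4⁴ + 9⁴ + 8⁴ = 16 + 256 + 6561 + 4096 = 10929
10929 → 1⁴ + 0⁴ + 9⁴ + 2⁴ + 9⁴ = 1 + 0 + 6561 + 16 + 6561 = 13139
13139 → 1⁴ + 3⁴ + 1⁴ + 3⁴ + 9⁴ = 1 + 81 + 1 + 81 + 6561 = 6725
6725 → 6⁴ + 7⁴ + 2⁴ + 5⁴ = 1296 + 2401 + 16 + 625 = 4338
4338 → 4⁴ + 3⁴ + 3⁴ + 8⁴ = 256 + 81 + 81 + 4096 = 4514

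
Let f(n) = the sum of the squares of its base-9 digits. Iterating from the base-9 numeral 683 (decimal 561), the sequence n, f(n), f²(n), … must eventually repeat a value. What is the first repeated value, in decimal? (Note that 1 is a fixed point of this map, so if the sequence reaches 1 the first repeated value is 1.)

53

561 = (6,8,3)_9 → 6² + 8² + 3² = 36 + 64 + 9 = 109
109 = (1,3,1)_9 → 1² + 3² + 1² = 1 + 9 + 1 = 11
11 = (1,2)_9 → 1² + 2² = 1 + 4 = 5
5 = (5)_9 → 5² = 25
25 = (2,7)_9 → 2² + 7² = 4 + 49 = 53
53 = (5,8)_9 → 5² + 8² = 25 + 64 = 89
89 = (1,0,8)_9 → 1² + 0² + 8² = 1 + 0 + 64 = 65
65 = (7,2)_9 → 7² + 2² = 49 + 4 = 53  — 53 already appeared earlier.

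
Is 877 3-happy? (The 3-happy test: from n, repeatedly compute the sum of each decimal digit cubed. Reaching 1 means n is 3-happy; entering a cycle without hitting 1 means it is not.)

3-happy

877 → 8³ + 7³ + 7³ = 1198
1198 → 1³ + 1³ + 9³ + 8³ = 1243
1243 → 1³ + 2³ + 4³ + 3³ = 100
100 → 1³ + 0³ + 0³ = 1  — reached 1.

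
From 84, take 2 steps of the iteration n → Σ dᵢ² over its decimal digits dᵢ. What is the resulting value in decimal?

84 → 8² + 4² = 64 + 16 = 80
80 → 8² + 0² = 64 + 0 = 64

64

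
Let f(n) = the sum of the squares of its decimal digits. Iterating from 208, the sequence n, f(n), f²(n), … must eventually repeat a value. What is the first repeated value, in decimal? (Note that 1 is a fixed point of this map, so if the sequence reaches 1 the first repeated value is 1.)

208 → 2² + 0² + 8² = 68
68 → 6² + 8² = 100
100 → 1² + 0² + 0² = 1  — reached the fixed point 1.
1 → 1, so 1 is the first repeated value.

1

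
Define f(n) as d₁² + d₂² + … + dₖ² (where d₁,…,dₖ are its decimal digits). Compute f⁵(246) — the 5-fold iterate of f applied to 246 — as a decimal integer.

246 → 2² + 4² + 6² = 56
56 → 5² + 6² = 61
61 → 6² + 1² = 37
37 → 3² + 7² = 58
58 → 5² + 8² = 89

89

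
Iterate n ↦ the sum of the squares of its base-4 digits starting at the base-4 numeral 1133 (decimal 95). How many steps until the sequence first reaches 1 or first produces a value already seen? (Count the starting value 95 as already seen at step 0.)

4

95 = (1,1,3,3)_4 → 1² + 1² + 3² + 3² = 20
20 = (1,1,0)_4 → 1² + 1² + 0² = 2
2 = (2)_4 → 2² = 4
4 = (1,0)_4 → 1² + 0² = 1  — reached 1.
That took 4 steps.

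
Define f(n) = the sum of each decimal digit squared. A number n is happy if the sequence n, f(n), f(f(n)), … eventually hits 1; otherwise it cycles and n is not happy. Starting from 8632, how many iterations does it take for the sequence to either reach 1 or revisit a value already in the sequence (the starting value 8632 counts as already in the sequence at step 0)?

8632 → 8² + 6² + 3² + 2² = 64 + 36 + 9 + 4 = 113
113 → 1² + 1² + 3² = 1 + 1 + 9 = 11
11 → 1² + 1² = 1 + 1 = 2
2 → 2² = 4
4 → 4² = 16
16 → 1² + 6² = 1 + 36 = 37
37 → 3² + 7² = 9 + 49 = 58
58 → 5² + 8² = 25 + 64 = 89
89 → 8² + 9² = 64 + 81 = 145
145 → 1² + 4² + 5² = 1 + 16 + 25 = 42
42 → 4² + 2² = 16 + 4 = 20
20 → 2² + 0² = 4 + 0 = 4  — 4 repeats.
That took 12 steps.

12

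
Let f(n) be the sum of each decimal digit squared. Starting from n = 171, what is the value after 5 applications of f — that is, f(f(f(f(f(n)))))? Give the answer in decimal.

37

171 → 51
51 → 26
26 → 40
40 → 16
16 → 37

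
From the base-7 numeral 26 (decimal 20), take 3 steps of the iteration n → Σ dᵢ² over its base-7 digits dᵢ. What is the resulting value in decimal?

2

20 = (2,6)_7 → 2² + 6² = 4 + 36 = 40
40 = (5,5)_7 → 5² + 5² = 25 + 25 = 50
50 = (1,0,1)_7 → 1² + 0² + 1² = 1 + 0 + 1 = 2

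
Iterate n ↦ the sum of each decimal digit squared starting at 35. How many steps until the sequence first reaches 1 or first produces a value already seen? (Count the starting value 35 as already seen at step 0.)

35 → 3² + 5² = 9 + 25 = 34
34 → 3² + 4² = 9 + 16 = 25
25 → 2² + 5² = 4 + 25 = 29
29 → 2² + 9² = 4 + 81 = 85
85 → 8² + 5² = 64 + 25 = 89
89 → 8² + 9² = 64 + 81 = 145
145 → 1² + 4² + 5² = 1 + 16 + 25 = 42
42 → 4² + 2² = 16 + 4 = 20
20 → 2² + 0² = 4 + 0 = 4
4 → 4² = 16
16 → 1² + 6² = 1 + 36 = 37
37 → 3² + 7² = 9 + 49 = 58
58 → 5² + 8² = 25 + 64 = 89  — 89 repeats.
That took 13 steps.

13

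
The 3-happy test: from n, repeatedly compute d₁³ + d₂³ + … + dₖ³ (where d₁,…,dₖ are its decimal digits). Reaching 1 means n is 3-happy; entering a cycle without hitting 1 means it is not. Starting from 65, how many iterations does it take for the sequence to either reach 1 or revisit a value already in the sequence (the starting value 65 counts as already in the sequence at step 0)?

6

65 → 6³ + 5³ = 216 + 125 = 341
341 → 3³ + 4³ + 1³ = 27 + 64 + 1 = 92
92 → 9³ + 2³ = 729 + 8 = 737
737 → 7³ + 3³ + 7³ = 343 + 27 + 343 = 713
713 → 7³ + 1³ + 3³ = 343 + 1 + 27 = 371
371 → 3³ + 7³ + 1³ = 27 + 343 + 1 = 371  — 371 repeats.
That took 6 steps.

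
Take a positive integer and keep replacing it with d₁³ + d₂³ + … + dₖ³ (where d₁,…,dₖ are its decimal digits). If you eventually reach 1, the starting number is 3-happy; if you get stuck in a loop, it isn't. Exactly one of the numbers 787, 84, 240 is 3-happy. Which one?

787

787: 787 → 1198 → 1243 → 100 → 1  — reaches 1 (3-happy)
84: 84 → 576 → 684 → 792 → 1080 → 513 → 153 → 153  — repeats 153 (not 3-happy)
240: 240 → 72 → 351 → 153 → 153  — repeats 153 (not 3-happy)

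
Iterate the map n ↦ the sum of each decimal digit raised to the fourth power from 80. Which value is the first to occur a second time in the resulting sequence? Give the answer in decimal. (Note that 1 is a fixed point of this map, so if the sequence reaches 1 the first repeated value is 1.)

4179

80 → 8⁴ + 0⁴ = 4096
4096 → 4⁴ + 0⁴ + 9⁴ + 6⁴ = 8113
8113 → 8⁴ + 1⁴ + 1⁴ + 3⁴ = 4179
4179 → 4⁴ + 1⁴ + 7⁴ + 9⁴ = 9219
9219 → 9⁴ + 2⁴ + 1⁴ + 9⁴ = 13139
13139 → 1⁴ + 3⁴ + 1⁴ + 3⁴ + 9⁴ = 6725
6725 → 6⁴ + 7⁴ + 2⁴ + 5⁴ = 4338
4338 → 4⁴ + 3⁴ + 3⁴ + 8⁴ = 4514
4514 → 4⁴ + 5⁴ + 1⁴ + 4⁴ = 1138
1138 → 1⁴ + 1⁴ + 3⁴ + 8⁴ = 4179  — 4179 already appeared earlier.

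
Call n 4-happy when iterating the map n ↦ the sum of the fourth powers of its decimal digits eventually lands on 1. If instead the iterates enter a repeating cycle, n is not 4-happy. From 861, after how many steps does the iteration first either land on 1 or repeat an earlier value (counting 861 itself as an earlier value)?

14

861 → 8⁴ + 6⁴ + 1⁴ = 5393
5393 → 5⁴ + 3⁴ + 9⁴ + 3⁴ = 7348
7348 → 7⁴ + 3⁴ + 4⁴ + 8⁴ = 6834
6834 → 6⁴ + 8⁴ + 3⁴ + 4⁴ = 5729
5729 → 5⁴ + 7⁴ + 2⁴ + 9⁴ = 9603
9603 → 9⁴ + 6⁴ + 0⁴ + 3⁴ = 7938
7938 → 7⁴ + 9⁴ + 3⁴ + 8⁴ = 13139
13139 → 1⁴ + 3⁴ + 1⁴ + 3⁴ + 9⁴ = 6725
6725 → 6⁴ + 7⁴ + 2⁴ + 5⁴ = 4338
4338 → 4⁴ + 3⁴ + 3⁴ + 8⁴ = 4514
4514 → 4⁴ + 5⁴ + 1⁴ + 4⁴ = 1138
1138 → 1⁴ + 1⁴ + 3⁴ + 8⁴ = 4179
4179 → 4⁴ + 1⁴ + 7⁴ + 9⁴ = 9219
9219 → 9⁴ + 2⁴ + 1⁴ + 9⁴ = 13139  — 13139 repeats.
That took 14 steps.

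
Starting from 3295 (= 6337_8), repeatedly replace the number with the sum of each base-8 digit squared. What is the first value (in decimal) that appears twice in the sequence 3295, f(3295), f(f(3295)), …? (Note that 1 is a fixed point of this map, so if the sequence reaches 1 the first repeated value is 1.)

3295 = (6,3,3,7)_8 → 103
103 = (1,4,7)_8 → 66
66 = (1,0,2)_8 → 5
5 = (5)_8 → 25
25 = (3,1)_8 → 10
10 = (1,2)_8 → 5  — 5 already appeared earlier.

5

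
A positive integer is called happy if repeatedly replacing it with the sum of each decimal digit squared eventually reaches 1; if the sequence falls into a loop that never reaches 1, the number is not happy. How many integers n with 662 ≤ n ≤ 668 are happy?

662: 662 → 76 → 85 → 89 → 145 → 42 → 20 → 4 → 16 → 37 → 58 → 89  (repeats 89)
663: 663 → 81 → 65 → 61 → 37 → 58 → 89 → 145 → 42 → 20 → 4 → 16 → 37  (repeats 37)
664: 664 → 88 → 128 → 69 → 117 → 51 → 26 → 40 → 16 → 37 → 58 → 89 → 145 → 42 → 20 → 4 → 16  (repeats 16)
665: 665 → 97 → 130 → 10 → 1  (reaches 1)
666: 666 → 108 → 65 → 61 → 37 → 58 → 89 → 145 → 42 → 20 → 4 → 16 → 37  (repeats 37)
667: 667 → 121 → 6 → 36 → 45 → 41 → 17 → 50 → 25 → 29 → 85 → 89 → 145 → 42 → 20 → 4 → 16 → 37 → 58 → 89  (repeats 89)
668: 668 → 136 → 46 → 52 → 29 → 85 → 89 → 145 → 42 → 20 → 4 → 16 → 37 → 58 → 89  (repeats 89)
happy: 665

1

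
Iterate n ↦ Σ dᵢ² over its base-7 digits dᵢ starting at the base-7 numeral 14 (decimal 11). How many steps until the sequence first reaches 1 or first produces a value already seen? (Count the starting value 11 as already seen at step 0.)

5

11 = (1,4)_7 → 1² + 4² = 1 + 16 = 17
17 = (2,3)_7 → 2² + 3² = 4 + 9 = 13
13 = (1,6)_7 → 1² + 6² = 1 + 36 = 37
37 = (5,2)_7 → 5² + 2² = 25 + 4 = 29
29 = (4,1)_7 → 4² + 1² = 16 + 1 = 17  — 17 repeats.
That took 5 steps.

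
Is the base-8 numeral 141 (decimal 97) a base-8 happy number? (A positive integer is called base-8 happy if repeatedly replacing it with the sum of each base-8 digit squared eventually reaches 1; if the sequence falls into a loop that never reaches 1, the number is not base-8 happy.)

97 = (1,4,1)_8 → 1² + 4² + 1² = 1 + 16 + 1 = 18
18 = (2,2)_8 → 2² + 2² = 4 + 4 = 8
8 = (1,0)_8 → 1² + 0² = 1 + 0 = 1  — reached 1.

base-8 happy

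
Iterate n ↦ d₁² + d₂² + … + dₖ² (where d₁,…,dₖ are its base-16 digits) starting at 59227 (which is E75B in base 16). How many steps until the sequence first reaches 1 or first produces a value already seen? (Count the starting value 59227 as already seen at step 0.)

59227 = (14,7,5,11)_16 → 14² + 7² + 5² + 11² = 391
391 = (1,8,7)_16 → 1² + 8² + 7² = 114
114 = (7,2)_16 → 7² + 2² = 53
53 = (3,5)_16 → 3² + 5² = 34
34 = (2,2)_16 → 2² + 2² = 8
8 = (8)_16 → 8² = 64
64 = (4,0)_16 → 4² + 0² = 16
16 = (1,0)_16 → 1² + 0² = 1  — reached 1.
That took 8 steps.

8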